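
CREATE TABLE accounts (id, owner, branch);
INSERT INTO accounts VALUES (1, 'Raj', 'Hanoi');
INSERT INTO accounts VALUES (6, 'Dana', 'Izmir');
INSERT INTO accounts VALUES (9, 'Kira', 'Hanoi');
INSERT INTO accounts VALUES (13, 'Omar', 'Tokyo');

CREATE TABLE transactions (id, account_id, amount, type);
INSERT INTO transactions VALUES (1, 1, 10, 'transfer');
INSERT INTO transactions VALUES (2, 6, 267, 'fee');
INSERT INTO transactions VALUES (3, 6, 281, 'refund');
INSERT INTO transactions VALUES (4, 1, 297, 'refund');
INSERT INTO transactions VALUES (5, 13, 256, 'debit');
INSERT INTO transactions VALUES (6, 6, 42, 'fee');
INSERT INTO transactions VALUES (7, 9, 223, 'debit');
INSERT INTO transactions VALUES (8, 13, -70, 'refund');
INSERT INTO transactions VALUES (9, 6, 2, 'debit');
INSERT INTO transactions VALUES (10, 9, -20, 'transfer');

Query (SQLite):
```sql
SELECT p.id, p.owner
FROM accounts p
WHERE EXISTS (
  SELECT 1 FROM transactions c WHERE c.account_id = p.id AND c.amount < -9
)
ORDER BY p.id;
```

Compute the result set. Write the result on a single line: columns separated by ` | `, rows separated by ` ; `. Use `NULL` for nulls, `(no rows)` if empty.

9 | Kira ; 13 | Omar

For each accounts row, check whether any transactions with matching account_id has amount < -9.
Keep rows where that is true.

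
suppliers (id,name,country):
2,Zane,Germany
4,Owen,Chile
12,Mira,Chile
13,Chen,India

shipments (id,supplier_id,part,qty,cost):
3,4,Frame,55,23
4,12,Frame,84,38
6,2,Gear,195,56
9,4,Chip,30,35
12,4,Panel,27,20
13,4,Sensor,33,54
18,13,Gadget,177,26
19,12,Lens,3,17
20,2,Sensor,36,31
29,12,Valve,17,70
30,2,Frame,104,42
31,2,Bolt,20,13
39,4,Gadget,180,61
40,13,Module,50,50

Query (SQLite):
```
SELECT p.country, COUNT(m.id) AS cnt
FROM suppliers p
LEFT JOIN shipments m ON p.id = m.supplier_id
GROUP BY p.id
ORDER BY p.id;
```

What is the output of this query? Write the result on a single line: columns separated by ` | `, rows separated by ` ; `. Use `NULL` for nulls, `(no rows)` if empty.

LEFT JOIN keeps every suppliers row; unmatched ones get NULL for shipments columns.
Group by suppliers.id and compute COUNT(m.id). COUNT(col) of an all-NULL group is 0.
  2: ids {6, 20, 30, 31} → COUNT(m.id)=4
  4: ids {3, 9, 12, 13, 39} → COUNT(m.id)=5
  12: ids {4, 19, 29} → COUNT(m.id)=3
  13: ids {18, 40} → COUNT(m.id)=2

Germany | 4 ; Chile | 5 ; Chile | 3 ; India | 2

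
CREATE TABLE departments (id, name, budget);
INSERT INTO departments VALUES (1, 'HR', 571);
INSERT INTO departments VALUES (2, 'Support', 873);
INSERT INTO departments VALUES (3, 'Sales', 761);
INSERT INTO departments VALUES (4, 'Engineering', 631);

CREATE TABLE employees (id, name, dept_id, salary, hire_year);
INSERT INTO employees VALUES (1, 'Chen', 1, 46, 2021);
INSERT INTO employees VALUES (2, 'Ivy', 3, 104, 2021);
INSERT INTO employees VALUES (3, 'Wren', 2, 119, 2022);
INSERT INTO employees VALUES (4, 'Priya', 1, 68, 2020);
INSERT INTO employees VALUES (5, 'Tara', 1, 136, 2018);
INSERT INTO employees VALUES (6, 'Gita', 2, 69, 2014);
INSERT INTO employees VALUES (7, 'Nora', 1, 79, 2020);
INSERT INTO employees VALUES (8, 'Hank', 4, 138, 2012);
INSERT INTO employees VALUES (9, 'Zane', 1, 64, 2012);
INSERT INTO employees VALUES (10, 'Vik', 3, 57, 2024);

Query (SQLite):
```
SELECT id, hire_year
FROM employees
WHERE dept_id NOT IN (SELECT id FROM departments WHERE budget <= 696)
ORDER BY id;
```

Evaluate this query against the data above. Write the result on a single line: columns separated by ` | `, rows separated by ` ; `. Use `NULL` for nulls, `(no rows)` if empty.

Inner query: departments.id where budget <= 696.
Outer: keep employees rows whose dept_id is not in that set.
Inner query → {1, 4}

2 | 2021 ; 3 | 2022 ; 6 | 2014 ; 10 | 2024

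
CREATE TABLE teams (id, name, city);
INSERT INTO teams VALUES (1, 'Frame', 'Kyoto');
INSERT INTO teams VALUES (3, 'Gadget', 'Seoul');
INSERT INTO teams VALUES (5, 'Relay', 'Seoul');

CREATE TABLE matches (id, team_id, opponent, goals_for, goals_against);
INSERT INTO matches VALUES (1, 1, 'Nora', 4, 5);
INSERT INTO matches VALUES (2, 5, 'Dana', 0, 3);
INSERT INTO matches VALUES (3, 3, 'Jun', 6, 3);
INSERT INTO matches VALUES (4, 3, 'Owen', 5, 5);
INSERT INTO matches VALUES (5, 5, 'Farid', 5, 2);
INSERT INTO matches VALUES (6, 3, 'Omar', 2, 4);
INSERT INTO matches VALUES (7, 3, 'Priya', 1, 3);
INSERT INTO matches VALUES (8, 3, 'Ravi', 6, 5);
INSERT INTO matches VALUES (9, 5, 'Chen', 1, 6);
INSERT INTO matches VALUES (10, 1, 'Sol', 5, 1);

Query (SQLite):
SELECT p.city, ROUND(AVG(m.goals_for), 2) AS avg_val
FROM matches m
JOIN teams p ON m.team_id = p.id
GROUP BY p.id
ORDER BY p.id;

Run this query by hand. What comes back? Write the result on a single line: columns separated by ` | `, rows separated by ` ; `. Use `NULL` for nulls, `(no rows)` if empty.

Kyoto | 4.5 ; Seoul | 4 ; Seoul | 2

Join each matches row to its teams via team_id.
Group joined rows by teams.id; compute ROUND(AVG(m.goals_for), 2) per group.
  1: ids {1, 10} → ROUND(AVG(m.goals_for), 2)=4.5
  3: ids {3, 4, 6, 7, 8} → ROUND(AVG(m.goals_for), 2)=4
  5: ids {2, 5, 9} → ROUND(AVG(m.goals_for), 2)=2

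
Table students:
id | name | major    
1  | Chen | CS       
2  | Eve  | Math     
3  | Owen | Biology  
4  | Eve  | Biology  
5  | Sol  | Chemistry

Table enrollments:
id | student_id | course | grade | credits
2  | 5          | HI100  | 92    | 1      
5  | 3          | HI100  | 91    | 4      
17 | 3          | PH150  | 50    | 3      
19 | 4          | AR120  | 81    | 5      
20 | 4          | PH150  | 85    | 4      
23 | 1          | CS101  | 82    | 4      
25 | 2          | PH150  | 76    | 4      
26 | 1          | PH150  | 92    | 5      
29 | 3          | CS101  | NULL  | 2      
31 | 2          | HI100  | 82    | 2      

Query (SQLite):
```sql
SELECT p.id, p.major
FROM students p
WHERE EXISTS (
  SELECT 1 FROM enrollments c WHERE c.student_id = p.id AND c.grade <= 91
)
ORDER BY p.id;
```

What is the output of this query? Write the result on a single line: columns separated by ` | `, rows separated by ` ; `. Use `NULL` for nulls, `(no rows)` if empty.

1 | CS ; 2 | Math ; 3 | Biology ; 4 | Biology

For each students row, check whether any enrollments with matching student_id has grade <= 91.
Keep rows where that is true.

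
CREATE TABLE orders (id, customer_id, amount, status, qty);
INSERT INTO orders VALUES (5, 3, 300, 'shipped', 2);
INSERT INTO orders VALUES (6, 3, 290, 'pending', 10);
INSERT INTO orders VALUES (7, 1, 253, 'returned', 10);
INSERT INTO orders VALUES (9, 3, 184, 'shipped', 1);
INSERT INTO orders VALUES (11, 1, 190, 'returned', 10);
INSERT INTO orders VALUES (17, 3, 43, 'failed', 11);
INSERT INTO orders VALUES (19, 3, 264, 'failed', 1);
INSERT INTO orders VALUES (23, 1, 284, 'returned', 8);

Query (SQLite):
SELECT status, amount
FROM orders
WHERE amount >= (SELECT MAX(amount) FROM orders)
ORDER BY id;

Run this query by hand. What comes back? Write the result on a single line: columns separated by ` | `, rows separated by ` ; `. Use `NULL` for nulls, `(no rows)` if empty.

shipped | 300

Scalar subquery: MAX(amount) over all orders rows = 300.
Keep rows where amount >= that value.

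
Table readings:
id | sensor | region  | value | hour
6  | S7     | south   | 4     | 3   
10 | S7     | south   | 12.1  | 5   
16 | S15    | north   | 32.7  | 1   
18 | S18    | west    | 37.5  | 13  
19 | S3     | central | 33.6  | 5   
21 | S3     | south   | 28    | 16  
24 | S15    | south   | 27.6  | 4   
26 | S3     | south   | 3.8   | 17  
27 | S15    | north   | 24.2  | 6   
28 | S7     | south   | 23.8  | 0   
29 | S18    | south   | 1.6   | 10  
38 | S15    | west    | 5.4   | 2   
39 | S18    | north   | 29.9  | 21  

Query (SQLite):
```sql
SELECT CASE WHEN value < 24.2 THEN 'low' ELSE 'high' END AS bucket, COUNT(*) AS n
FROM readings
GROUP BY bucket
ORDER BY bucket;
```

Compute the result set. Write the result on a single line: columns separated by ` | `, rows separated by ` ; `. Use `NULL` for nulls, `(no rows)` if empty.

high | 7 ; low | 6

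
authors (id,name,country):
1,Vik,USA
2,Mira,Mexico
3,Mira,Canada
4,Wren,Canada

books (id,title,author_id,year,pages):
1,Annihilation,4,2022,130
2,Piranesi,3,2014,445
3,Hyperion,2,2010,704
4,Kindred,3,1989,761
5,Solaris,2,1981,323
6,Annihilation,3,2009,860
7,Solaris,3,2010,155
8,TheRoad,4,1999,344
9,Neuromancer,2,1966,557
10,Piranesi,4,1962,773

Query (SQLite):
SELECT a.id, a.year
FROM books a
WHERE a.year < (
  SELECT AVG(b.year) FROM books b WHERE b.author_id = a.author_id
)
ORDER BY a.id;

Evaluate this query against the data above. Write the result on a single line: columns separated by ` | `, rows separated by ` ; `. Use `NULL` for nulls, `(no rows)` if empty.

4 | 1989 ; 5 | 1981 ; 9 | 1966 ; 10 | 1962

For each books row a, compute AVG(year) over rows sharing a.author_id.
Keep row a if a.year < that per-group AVG.
  author_id=2: AVG(year) = 1985.666667
  author_id=3: AVG(year) = 2005.5
  author_id=4: AVG(year) = 1994.333333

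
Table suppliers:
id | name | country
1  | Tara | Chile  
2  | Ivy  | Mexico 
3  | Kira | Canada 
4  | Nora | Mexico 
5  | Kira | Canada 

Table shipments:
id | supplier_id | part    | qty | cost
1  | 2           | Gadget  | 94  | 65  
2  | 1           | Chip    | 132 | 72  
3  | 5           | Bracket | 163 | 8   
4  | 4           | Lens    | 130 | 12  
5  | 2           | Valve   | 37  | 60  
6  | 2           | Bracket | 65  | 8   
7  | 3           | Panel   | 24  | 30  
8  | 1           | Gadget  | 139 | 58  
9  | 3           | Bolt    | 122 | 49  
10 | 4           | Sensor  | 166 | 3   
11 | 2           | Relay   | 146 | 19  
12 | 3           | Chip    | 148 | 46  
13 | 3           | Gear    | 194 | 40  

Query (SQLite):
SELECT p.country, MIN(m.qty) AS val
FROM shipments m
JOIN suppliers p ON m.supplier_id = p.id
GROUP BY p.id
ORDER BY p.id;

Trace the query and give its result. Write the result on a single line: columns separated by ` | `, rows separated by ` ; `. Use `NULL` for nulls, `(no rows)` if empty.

Join each shipments row to its suppliers via supplier_id.
Group joined rows by suppliers.id; compute MIN(m.qty) per group.
  1: ids {2, 8} → MIN(m.qty)=132
  2: ids {1, 5, 6, 11} → MIN(m.qty)=37
  3: ids {7, 9, 12, 13} → MIN(m.qty)=24
  4: ids {4, 10} → MIN(m.qty)=130
  5: ids {3} → MIN(m.qty)=163

Chile | 132 ; Mexico | 37 ; Canada | 24 ; Mexico | 130 ; Canada | 163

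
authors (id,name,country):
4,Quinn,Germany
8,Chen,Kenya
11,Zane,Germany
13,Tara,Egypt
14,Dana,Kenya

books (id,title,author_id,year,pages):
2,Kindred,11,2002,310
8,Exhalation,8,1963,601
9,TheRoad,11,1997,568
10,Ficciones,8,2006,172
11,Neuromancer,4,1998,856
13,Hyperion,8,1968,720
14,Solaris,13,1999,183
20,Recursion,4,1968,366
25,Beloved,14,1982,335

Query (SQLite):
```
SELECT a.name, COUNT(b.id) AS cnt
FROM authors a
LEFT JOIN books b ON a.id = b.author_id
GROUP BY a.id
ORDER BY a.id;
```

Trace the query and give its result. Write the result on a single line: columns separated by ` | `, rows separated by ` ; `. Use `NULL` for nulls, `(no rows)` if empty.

Quinn | 2 ; Chen | 3 ; Zane | 2 ; Tara | 1 ; Dana | 1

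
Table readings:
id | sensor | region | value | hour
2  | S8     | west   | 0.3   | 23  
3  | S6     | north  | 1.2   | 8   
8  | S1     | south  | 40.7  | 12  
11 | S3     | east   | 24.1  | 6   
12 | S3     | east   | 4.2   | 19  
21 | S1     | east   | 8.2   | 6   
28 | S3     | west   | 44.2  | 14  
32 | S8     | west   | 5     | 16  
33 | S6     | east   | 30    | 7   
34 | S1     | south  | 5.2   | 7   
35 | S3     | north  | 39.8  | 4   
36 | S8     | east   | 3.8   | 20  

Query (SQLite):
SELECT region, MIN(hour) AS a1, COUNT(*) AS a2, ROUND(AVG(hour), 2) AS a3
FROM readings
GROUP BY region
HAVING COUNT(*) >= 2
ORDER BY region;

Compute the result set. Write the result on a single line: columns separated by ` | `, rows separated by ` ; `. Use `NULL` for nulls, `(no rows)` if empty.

east | 6 | 5 | 11.6 ; north | 4 | 2 | 6 ; south | 7 | 2 | 9.5 ; west | 14 | 3 | 17.67

Group readings by region.
Per group compute: MIN(hour), COUNT(*), ROUND(AVG(hour), 2).
HAVING: drop groups with fewer than 2 rows.
  east: ids {11, 12, 21, 33, 36} → MIN(hour)=6, COUNT(*)=5, ROUND(AVG(hour), 2)=11.6
  north: ids {3, 35} → MIN(hour)=4, COUNT(*)=2, ROUND(AVG(hour), 2)=6
  south: ids {8, 34} → MIN(hour)=7, COUNT(*)=2, ROUND(AVG(hour), 2)=9.5
  west: ids {2, 28, 32} → MIN(hour)=14, COUNT(*)=3, ROUND(AVG(hour), 2)=17.67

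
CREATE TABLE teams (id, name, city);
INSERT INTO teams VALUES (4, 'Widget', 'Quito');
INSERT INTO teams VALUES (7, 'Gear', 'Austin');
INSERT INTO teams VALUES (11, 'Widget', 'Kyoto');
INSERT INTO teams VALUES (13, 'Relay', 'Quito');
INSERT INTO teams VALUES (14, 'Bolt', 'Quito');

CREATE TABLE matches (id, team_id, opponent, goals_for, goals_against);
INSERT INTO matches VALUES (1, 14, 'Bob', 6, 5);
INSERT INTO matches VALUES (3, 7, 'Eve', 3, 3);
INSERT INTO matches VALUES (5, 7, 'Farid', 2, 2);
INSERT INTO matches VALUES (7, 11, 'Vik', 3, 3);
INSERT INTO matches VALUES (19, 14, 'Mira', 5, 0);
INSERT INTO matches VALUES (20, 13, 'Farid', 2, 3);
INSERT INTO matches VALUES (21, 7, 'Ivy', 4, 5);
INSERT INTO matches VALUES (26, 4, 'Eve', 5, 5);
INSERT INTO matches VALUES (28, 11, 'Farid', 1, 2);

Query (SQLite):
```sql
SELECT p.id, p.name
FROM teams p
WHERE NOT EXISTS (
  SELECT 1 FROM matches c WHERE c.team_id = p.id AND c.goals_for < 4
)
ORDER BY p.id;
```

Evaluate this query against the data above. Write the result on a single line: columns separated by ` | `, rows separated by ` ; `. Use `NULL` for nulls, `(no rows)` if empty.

For each teams row, check whether any matches with matching team_id has goals_for < 4.
Keep rows where that is false.

4 | Widget ; 14 | Bolt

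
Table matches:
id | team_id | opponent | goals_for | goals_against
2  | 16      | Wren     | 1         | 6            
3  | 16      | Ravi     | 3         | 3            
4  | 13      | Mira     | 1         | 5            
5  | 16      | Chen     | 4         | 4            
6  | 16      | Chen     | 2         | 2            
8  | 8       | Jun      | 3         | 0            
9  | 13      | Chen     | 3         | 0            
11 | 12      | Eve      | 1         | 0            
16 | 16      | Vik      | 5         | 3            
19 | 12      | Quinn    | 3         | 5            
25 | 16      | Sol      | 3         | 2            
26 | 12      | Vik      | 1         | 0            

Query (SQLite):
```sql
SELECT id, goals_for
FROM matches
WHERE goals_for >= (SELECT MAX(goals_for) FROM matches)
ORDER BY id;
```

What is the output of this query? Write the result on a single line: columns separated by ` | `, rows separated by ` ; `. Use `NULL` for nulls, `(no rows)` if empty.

16 | 5

Scalar subquery: MAX(goals_for) over all matches rows = 5.
Keep rows where goals_for >= that value.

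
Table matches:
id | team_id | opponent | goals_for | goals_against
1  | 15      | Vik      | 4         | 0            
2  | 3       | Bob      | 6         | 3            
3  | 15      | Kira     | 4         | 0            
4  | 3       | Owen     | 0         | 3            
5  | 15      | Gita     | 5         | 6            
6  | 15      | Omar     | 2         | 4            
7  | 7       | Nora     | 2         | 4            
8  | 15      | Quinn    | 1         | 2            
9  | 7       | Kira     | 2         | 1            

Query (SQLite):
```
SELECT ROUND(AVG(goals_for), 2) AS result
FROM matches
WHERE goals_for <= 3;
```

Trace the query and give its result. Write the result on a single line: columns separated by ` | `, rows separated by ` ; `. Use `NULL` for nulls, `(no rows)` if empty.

1.4

Rows where goals_for <= 3 → goals_for values: [0, 2, 2, 1, 2].
AVG = 7 / 5 (rounded to 2 dp).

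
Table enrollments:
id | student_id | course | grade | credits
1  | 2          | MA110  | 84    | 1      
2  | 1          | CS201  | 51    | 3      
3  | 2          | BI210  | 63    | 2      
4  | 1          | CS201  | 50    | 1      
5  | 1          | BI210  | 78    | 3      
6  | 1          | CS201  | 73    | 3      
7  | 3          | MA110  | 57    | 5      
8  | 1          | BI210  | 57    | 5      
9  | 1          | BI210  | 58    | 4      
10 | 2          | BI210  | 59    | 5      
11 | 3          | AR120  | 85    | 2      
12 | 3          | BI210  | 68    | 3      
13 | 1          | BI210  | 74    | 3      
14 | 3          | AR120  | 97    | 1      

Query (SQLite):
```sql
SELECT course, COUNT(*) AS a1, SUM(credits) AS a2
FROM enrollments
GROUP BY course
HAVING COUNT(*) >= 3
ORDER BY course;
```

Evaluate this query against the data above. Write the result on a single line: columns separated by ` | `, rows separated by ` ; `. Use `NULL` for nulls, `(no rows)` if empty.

BI210 | 7 | 25 ; CS201 | 3 | 7

Group enrollments by course.
Per group compute: COUNT(*), SUM(credits).
HAVING: drop groups with fewer than 3 rows.
  AR120: ids {11, 14} → COUNT(*)=2, SUM(credits)=3
  BI210: ids {3, 5, 8, 9, 10, 12, 13} → COUNT(*)=7, SUM(credits)=25
  CS201: ids {2, 4, 6} → COUNT(*)=3, SUM(credits)=7
  MA110: ids {1, 7} → COUNT(*)=2, SUM(credits)=6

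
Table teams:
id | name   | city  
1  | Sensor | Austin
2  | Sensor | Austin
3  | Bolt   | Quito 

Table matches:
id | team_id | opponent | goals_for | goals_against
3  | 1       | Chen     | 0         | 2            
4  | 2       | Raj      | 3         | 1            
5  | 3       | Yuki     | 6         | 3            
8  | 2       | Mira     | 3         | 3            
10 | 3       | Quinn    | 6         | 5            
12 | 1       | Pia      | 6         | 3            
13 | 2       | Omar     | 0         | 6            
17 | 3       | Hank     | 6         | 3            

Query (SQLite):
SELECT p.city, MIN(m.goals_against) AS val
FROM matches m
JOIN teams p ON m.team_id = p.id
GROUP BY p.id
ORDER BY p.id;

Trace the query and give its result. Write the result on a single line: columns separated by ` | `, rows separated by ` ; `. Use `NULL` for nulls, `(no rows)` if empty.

Join each matches row to its teams via team_id.
Group joined rows by teams.id; compute MIN(m.goals_against) per group.
  1: ids {3, 12} → MIN(m.goals_against)=2
  2: ids {4, 8, 13} → MIN(m.goals_against)=1
  3: ids {5, 10, 17} → MIN(m.goals_against)=3

Austin | 2 ; Austin | 1 ; Quito | 3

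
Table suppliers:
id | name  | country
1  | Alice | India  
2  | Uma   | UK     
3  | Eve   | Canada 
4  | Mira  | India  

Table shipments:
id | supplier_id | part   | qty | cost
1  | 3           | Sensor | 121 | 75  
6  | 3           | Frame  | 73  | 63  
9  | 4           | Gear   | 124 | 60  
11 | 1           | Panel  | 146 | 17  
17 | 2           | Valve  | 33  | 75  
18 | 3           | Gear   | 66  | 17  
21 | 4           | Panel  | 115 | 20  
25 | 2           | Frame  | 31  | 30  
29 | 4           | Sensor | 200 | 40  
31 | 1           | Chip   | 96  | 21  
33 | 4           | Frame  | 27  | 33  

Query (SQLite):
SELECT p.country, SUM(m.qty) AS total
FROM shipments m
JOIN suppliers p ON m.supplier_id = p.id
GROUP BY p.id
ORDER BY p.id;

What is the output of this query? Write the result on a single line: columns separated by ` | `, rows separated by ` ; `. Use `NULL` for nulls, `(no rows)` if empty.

Join each shipments row to its suppliers via supplier_id.
Group joined rows by suppliers.id; compute SUM(m.qty) per group.
  1: ids {11, 31} → SUM(m.qty)=242
  2: ids {17, 25} → SUM(m.qty)=64
  3: ids {1, 6, 18} → SUM(m.qty)=260
  4: ids {9, 21, 29, 33} → SUM(m.qty)=466

India | 242 ; UK | 64 ; Canada | 260 ; India | 466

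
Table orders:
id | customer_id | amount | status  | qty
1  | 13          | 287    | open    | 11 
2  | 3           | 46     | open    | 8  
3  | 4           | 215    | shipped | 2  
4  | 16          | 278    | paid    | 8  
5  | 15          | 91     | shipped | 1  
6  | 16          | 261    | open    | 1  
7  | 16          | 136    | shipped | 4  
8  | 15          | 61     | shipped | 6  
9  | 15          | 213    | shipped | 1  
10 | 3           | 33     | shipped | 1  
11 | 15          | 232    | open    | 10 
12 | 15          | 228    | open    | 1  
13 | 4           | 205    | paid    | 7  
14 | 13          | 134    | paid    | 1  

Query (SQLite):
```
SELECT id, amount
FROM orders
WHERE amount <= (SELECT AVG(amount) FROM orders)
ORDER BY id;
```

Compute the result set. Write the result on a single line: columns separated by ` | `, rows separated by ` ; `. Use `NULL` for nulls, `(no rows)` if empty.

Scalar subquery: AVG(amount) over all orders rows = 172.857143 (≈; comparison uses full precision).
Keep rows where amount <= that value.

2 | 46 ; 5 | 91 ; 7 | 136 ; 8 | 61 ; 10 | 33 ; 14 | 134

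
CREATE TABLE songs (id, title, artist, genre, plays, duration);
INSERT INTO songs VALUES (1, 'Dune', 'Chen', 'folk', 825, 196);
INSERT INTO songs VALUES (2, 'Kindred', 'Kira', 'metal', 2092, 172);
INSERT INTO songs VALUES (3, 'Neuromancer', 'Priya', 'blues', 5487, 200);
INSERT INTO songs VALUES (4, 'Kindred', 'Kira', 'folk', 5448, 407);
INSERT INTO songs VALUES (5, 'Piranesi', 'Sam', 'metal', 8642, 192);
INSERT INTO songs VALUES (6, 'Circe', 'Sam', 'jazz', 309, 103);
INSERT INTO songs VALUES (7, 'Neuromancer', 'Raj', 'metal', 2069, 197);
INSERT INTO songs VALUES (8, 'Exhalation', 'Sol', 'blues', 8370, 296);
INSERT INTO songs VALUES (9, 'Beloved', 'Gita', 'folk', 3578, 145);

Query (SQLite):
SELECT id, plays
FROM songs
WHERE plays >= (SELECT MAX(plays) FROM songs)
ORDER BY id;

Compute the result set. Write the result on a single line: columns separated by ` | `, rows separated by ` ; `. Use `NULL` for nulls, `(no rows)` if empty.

5 | 8642

Scalar subquery: MAX(plays) over all songs rows = 8642.
Keep rows where plays >= that value.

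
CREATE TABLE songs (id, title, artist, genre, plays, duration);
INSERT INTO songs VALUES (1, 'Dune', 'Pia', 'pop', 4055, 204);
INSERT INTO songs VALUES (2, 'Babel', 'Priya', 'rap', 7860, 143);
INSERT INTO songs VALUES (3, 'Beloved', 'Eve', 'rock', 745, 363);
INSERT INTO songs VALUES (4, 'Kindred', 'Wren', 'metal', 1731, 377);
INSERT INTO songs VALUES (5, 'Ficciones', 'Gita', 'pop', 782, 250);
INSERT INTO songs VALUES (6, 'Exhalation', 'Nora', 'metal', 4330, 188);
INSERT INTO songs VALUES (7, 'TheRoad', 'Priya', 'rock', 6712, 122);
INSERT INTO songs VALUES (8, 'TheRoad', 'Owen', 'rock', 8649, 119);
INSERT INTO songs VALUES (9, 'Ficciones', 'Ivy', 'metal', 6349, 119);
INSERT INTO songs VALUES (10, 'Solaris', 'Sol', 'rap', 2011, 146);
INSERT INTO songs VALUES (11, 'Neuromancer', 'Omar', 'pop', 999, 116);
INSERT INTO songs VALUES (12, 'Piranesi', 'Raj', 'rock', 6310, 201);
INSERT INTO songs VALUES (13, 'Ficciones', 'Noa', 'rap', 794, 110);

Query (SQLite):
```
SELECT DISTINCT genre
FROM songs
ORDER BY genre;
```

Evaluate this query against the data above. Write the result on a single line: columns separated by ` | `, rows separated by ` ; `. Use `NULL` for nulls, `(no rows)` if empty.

Collect distinct genre values from songs.

metal ; pop ; rap ; rock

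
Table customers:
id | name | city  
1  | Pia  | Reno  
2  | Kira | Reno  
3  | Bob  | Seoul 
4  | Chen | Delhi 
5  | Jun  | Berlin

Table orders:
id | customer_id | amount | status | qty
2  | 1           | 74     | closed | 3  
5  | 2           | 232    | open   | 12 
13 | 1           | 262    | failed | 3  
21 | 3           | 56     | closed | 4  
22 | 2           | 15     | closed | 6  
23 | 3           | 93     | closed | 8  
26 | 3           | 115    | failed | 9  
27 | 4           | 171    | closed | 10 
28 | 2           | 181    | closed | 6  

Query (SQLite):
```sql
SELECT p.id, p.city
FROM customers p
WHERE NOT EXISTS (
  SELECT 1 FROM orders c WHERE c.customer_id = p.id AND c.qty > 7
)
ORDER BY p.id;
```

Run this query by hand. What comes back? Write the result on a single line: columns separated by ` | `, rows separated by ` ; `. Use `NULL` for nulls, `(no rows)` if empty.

1 | Reno ; 5 | Berlin

For each customers row, check whether any orders with matching customer_id has qty > 7.
Keep rows where that is false.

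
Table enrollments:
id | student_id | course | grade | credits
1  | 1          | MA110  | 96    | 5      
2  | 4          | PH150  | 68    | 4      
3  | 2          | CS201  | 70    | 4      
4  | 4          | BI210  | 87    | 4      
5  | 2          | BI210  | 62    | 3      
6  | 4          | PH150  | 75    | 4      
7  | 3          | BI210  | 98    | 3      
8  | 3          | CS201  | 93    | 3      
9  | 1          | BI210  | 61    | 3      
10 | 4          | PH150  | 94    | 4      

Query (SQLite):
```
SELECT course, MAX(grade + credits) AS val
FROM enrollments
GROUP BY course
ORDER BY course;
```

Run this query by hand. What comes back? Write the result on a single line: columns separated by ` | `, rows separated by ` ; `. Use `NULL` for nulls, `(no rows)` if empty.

BI210 | 101 ; CS201 | 96 ; MA110 | 101 ; PH150 | 98

For each row compute grade + credits.
Group by course; take MAX of the expression per group.
  BI210: ids {4, 5, 7, 9} → MAX(grade + credits)=101
  CS201: ids {3, 8} → MAX(grade + credits)=96
  MA110: ids {1} → MAX(grade + credits)=101
  PH150: ids {2, 6, 10} → MAX(grade + credits)=98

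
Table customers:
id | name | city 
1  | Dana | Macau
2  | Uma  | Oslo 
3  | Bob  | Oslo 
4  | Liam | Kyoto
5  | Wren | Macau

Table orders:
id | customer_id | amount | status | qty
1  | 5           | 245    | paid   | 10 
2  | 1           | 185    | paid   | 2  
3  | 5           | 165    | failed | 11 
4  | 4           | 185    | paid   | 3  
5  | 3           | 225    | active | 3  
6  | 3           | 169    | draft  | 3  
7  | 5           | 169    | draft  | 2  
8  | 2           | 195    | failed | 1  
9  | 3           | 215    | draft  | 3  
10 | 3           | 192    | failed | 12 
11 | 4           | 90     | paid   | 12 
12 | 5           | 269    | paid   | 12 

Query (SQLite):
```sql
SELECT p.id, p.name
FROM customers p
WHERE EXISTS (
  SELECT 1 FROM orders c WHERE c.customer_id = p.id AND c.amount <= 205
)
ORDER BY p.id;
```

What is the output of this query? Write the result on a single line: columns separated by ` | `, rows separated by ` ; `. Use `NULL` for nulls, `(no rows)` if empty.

1 | Dana ; 2 | Uma ; 3 | Bob ; 4 | Liam ; 5 | Wren

For each customers row, check whether any orders with matching customer_id has amount <= 205.
Keep rows where that is true.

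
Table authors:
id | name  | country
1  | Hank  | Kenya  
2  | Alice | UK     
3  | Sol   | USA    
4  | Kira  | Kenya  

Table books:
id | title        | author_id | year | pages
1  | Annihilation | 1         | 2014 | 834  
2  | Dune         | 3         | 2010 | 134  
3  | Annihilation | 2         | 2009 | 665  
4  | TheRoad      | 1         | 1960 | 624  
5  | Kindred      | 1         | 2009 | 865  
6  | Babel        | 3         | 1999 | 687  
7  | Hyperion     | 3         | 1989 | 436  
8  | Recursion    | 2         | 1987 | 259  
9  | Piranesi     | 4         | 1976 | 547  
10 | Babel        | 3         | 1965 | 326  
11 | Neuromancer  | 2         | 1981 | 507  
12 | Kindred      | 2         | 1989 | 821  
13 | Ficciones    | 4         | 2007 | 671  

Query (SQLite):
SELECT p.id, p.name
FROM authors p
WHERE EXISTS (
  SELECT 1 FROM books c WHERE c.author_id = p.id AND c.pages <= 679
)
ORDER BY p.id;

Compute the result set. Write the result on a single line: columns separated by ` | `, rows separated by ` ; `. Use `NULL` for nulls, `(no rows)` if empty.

For each authors row, check whether any books with matching author_id has pages <= 679.
Keep rows where that is true.

1 | Hank ; 2 | Alice ; 3 | Sol ; 4 | Kira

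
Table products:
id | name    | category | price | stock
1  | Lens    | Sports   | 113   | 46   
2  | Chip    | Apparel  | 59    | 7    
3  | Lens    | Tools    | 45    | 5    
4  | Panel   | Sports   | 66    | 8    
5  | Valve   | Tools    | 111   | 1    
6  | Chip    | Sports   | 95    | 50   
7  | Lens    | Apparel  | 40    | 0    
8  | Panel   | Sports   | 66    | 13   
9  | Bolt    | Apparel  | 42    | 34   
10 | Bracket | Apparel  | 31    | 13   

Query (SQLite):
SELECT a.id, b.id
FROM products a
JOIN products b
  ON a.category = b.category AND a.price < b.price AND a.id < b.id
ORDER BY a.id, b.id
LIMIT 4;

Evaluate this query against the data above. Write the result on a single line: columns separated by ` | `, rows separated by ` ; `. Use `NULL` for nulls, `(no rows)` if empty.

3 | 5 ; 4 | 6 ; 7 | 9

Pairs (a,b) with same category, a.price < b.price, a.id < b.id.
category groups: Apparel:{2,7,9,10} Sports:{1,4,6,8} Tools:{3,5}
Ordered by (a.id, b.id); first 4.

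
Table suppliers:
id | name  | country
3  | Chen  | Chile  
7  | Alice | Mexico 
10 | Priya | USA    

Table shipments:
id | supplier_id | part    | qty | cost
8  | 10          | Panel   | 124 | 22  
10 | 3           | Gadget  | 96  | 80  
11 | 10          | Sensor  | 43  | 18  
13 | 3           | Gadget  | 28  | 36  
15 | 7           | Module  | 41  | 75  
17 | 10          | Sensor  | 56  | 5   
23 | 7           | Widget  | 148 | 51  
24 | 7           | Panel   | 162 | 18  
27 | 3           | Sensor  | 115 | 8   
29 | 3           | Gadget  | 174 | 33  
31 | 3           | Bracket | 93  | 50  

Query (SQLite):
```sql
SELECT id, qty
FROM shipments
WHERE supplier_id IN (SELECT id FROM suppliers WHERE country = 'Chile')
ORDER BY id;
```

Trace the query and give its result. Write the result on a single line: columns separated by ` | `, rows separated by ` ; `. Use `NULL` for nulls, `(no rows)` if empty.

Inner query: suppliers.id where country = 'Chile'.
Outer: keep shipments rows whose supplier_id is in that set.
Inner query → {3}

10 | 96 ; 13 | 28 ; 27 | 115 ; 29 | 174 ; 31 | 93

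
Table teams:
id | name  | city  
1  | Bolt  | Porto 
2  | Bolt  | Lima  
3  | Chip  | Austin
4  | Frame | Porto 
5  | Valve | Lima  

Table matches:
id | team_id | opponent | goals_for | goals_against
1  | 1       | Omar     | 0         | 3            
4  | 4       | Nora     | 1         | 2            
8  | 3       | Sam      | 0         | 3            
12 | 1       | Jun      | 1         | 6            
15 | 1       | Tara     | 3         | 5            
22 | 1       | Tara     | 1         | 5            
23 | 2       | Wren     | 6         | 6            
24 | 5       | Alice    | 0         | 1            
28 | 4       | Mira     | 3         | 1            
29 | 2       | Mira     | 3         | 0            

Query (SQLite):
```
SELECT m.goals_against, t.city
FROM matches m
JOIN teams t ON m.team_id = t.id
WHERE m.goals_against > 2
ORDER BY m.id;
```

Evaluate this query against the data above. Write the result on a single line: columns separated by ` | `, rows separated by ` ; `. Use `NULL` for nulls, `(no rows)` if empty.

Each matches row matches the teams row where team_id = teams.id.
Then keep rows with m.goals_against > 2.

3 | Porto ; 3 | Austin ; 6 | Porto ; 5 | Porto ; 5 | Porto ; 6 | Lima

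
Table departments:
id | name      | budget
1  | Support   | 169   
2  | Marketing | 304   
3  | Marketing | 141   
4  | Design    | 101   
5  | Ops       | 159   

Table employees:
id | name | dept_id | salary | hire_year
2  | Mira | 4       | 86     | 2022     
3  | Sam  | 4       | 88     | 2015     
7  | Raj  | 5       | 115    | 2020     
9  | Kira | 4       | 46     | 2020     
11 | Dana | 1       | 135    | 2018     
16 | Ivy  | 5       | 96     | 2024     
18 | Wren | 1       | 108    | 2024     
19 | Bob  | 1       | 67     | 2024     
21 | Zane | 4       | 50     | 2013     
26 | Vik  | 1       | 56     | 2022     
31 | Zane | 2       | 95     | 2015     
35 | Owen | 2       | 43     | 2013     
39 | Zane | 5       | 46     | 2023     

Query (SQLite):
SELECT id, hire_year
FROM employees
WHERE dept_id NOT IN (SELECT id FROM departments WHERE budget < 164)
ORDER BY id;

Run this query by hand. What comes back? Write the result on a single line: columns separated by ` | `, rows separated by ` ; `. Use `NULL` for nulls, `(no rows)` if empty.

11 | 2018 ; 18 | 2024 ; 19 | 2024 ; 26 | 2022 ; 31 | 2015 ; 35 | 2013

Inner query: departments.id where budget < 164.
Outer: keep employees rows whose dept_id is not in that set.
Inner query → {3, 4, 5}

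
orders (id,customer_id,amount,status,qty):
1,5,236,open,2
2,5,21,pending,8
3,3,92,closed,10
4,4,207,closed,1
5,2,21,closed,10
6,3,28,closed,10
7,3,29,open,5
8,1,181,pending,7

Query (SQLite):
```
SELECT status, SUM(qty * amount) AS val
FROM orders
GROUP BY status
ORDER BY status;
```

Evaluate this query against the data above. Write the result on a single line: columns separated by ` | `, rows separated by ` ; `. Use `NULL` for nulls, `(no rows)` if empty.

closed | 1617 ; open | 617 ; pending | 1435

For each row compute qty * amount.
Group by status; take SUM of the expression per group.
  closed: ids {3, 4, 5, 6} → SUM(qty * amount)=1617
  open: ids {1, 7} → SUM(qty * amount)=617
  pending: ids {2, 8} → SUM(qty * amount)=1435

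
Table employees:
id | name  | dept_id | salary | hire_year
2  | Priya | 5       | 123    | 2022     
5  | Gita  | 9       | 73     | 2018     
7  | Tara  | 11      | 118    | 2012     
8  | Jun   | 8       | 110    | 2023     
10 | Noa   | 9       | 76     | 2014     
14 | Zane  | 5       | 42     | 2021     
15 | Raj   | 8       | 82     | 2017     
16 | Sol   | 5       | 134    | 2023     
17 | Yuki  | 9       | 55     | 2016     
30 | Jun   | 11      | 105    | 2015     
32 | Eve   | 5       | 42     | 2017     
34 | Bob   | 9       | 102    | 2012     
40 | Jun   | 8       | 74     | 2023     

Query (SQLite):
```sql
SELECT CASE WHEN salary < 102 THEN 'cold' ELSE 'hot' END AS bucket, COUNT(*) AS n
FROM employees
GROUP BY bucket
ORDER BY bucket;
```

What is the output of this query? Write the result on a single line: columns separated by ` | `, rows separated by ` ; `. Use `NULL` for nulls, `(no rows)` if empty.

cold | 7 ; hot | 6

Bucket rows by salary < 102 → 'cold' else 'hot'; count each bucket.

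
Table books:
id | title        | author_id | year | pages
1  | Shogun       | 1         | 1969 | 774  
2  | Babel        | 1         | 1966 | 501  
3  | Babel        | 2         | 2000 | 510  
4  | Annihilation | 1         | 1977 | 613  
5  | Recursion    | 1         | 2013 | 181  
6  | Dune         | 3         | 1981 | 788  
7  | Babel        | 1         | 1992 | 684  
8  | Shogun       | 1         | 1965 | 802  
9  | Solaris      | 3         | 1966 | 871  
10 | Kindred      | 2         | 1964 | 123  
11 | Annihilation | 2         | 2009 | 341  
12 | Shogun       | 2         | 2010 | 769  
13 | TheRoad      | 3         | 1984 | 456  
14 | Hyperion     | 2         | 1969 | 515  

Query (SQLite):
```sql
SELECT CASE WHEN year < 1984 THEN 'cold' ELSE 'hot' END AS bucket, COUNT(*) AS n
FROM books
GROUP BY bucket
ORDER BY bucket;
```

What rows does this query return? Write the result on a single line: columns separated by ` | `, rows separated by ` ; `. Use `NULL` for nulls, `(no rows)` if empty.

cold | 8 ; hot | 6

Bucket rows by year < 1984 → 'cold' else 'hot'; count each bucket.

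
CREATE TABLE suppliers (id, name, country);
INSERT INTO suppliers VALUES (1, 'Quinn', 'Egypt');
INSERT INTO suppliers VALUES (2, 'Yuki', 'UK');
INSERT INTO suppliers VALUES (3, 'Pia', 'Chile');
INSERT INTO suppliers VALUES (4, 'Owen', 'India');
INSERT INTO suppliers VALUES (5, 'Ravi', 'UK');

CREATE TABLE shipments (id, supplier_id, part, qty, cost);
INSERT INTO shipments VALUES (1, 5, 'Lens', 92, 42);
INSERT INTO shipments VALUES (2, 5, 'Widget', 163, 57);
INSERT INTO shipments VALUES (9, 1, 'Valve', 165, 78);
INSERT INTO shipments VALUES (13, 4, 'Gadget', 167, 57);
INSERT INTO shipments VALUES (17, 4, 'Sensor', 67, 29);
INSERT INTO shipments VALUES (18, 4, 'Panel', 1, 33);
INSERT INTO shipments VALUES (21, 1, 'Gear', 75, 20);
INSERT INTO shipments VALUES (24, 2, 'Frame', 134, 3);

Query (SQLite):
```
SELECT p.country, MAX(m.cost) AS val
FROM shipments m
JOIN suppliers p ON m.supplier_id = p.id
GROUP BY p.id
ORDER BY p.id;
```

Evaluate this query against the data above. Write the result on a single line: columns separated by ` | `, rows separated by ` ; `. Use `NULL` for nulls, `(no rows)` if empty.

Egypt | 78 ; UK | 3 ; India | 57 ; UK | 57

Join each shipments row to its suppliers via supplier_id.
Group joined rows by suppliers.id; compute MAX(m.cost) per group.
  1: ids {9, 21} → MAX(m.cost)=78
  2: ids {24} → MAX(m.cost)=3
  4: ids {13, 17, 18} → MAX(m.cost)=57
  5: ids {1, 2} → MAX(m.cost)=57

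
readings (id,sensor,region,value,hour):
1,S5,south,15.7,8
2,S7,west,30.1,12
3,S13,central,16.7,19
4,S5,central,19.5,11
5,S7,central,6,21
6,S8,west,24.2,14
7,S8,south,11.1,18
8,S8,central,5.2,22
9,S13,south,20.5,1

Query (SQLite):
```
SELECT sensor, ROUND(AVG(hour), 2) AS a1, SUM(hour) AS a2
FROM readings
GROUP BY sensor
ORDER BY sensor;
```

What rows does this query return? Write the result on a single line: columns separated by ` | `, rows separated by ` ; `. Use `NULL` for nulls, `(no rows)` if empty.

Group readings by sensor.
Per group compute: ROUND(AVG(hour), 2), SUM(hour).
  S13: ids {3, 9} → ROUND(AVG(hour), 2)=10, SUM(hour)=20
  S5: ids {1, 4} → ROUND(AVG(hour), 2)=9.5, SUM(hour)=19
  S7: ids {2, 5} → ROUND(AVG(hour), 2)=16.5, SUM(hour)=33
  S8: ids {6, 7, 8} → ROUND(AVG(hour), 2)=18, SUM(hour)=54

S13 | 10 | 20 ; S5 | 9.5 | 19 ; S7 | 16.5 | 33 ; S8 | 18 | 54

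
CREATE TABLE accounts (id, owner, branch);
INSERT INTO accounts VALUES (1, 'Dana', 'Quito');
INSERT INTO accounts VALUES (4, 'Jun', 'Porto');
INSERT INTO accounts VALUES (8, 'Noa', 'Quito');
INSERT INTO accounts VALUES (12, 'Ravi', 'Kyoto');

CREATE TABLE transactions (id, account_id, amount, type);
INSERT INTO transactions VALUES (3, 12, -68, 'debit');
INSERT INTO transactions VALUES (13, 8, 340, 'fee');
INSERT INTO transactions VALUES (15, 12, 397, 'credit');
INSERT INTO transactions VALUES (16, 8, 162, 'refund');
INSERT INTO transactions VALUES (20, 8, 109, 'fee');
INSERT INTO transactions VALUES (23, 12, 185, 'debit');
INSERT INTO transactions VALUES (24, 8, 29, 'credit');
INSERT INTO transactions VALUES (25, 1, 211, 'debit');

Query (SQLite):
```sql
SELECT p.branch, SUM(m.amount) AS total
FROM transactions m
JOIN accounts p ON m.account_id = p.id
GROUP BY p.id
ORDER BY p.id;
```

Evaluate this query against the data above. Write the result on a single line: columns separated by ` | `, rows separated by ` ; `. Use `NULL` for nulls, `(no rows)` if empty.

Join each transactions row to its accounts via account_id.
Group joined rows by accounts.id; compute SUM(m.amount) per group.
  1: ids {25} → SUM(m.amount)=211
  8: ids {13, 16, 20, 24} → SUM(m.amount)=640
  12: ids {3, 15, 23} → SUM(m.amount)=514

Quito | 211 ; Quito | 640 ; Kyoto | 514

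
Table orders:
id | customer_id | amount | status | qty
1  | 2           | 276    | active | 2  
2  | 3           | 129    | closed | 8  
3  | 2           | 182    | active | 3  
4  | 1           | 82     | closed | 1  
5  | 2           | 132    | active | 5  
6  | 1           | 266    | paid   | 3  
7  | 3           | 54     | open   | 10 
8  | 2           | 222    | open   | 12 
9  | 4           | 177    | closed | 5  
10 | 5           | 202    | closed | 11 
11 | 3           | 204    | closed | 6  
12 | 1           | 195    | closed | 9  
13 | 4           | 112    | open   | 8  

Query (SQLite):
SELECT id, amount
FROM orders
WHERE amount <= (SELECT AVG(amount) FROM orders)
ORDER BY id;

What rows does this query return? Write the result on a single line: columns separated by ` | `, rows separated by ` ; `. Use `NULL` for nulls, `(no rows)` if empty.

2 | 129 ; 4 | 82 ; 5 | 132 ; 7 | 54 ; 13 | 112

Scalar subquery: AVG(amount) over all orders rows = 171.769231 (≈; comparison uses full precision).
Keep rows where amount <= that value.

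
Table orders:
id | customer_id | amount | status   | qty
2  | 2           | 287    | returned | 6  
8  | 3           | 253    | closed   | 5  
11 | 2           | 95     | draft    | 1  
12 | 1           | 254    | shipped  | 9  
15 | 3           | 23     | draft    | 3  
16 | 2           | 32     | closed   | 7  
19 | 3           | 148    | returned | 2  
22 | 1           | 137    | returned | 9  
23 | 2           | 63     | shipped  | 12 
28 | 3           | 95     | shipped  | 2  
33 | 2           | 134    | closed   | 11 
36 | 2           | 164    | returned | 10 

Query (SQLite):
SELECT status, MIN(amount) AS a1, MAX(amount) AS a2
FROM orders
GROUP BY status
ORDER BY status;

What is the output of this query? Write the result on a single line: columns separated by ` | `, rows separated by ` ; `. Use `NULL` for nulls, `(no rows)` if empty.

closed | 32 | 253 ; draft | 23 | 95 ; returned | 137 | 287 ; shipped | 63 | 254

Group orders by status.
Per group compute: MIN(amount), MAX(amount).
  closed: ids {8, 16, 33} → MIN(amount)=32, MAX(amount)=253
  draft: ids {11, 15} → MIN(amount)=23, MAX(amount)=95
  returned: ids {2, 19, 22, 36} → MIN(amount)=137, MAX(amount)=287
  shipped: ids {12, 23, 28} → MIN(amount)=63, MAX(amount)=254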